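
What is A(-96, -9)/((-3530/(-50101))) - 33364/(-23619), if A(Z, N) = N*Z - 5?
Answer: 1016602985741/83375070 ≈ 12193.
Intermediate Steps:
A(Z, N) = -5 + N*Z
A(-96, -9)/((-3530/(-50101))) - 33364/(-23619) = (-5 - 9*(-96))/((-3530/(-50101))) - 33364/(-23619) = (-5 + 864)/((-3530*(-1/50101))) - 33364*(-1/23619) = 859/(3530/50101) + 33364/23619 = 859*(50101/3530) + 33364/23619 = 43036759/3530 + 33364/23619 = 1016602985741/83375070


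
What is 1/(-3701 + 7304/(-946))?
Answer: -43/159475 ≈ -0.00026963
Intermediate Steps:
1/(-3701 + 7304/(-946)) = 1/(-3701 + 7304*(-1/946)) = 1/(-3701 - 332/43) = 1/(-159475/43) = -43/159475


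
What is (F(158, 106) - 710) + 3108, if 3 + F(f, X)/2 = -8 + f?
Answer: 2692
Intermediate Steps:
F(f, X) = -22 + 2*f (F(f, X) = -6 + 2*(-8 + f) = -6 + (-16 + 2*f) = -22 + 2*f)
(F(158, 106) - 710) + 3108 = ((-22 + 2*158) - 710) + 3108 = ((-22 + 316) - 710) + 3108 = (294 - 710) + 3108 = -416 + 3108 = 2692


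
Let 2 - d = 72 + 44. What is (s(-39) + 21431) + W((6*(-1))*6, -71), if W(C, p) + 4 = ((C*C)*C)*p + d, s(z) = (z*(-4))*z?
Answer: 3327805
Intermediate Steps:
s(z) = -4*z² (s(z) = (-4*z)*z = -4*z²)
d = -114 (d = 2 - (72 + 44) = 2 - 1*116 = 2 - 116 = -114)
W(C, p) = -118 + p*C³ (W(C, p) = -4 + (((C*C)*C)*p - 114) = -4 + ((C²*C)*p - 114) = -4 + (C³*p - 114) = -4 + (p*C³ - 114) = -4 + (-114 + p*C³) = -118 + p*C³)
(s(-39) + 21431) + W((6*(-1))*6, -71) = (-4*(-39)² + 21431) + (-118 - 71*((6*(-1))*6)³) = (-4*1521 + 21431) + (-118 - 71*(-6*6)³) = (-6084 + 21431) + (-118 - 71*(-36)³) = 15347 + (-118 - 71*(-46656)) = 15347 + (-118 + 3312576) = 15347 + 3312458 = 3327805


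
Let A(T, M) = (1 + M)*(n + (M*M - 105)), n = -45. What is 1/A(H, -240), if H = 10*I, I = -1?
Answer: -1/13730550 ≈ -7.2830e-8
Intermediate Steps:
H = -10 (H = 10*(-1) = -10)
A(T, M) = (1 + M)*(-150 + M²) (A(T, M) = (1 + M)*(-45 + (M*M - 105)) = (1 + M)*(-45 + (M² - 105)) = (1 + M)*(-45 + (-105 + M²)) = (1 + M)*(-150 + M²))
1/A(H, -240) = 1/(-150 + (-240)² + (-240)³ - 150*(-240)) = 1/(-150 + 57600 - 13824000 + 36000) = 1/(-13730550) = -1/13730550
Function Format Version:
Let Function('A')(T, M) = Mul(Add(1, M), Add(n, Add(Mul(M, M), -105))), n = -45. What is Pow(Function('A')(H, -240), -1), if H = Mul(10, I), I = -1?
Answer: Rational(-1, 13730550) ≈ -7.2830e-8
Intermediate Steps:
H = -10 (H = Mul(10, -1) = -10)
Function('A')(T, M) = Mul(Add(1, M), Add(-150, Pow(M, 2))) (Function('A')(T, M) = Mul(Add(1, M), Add(-45, Add(Mul(M, M), -105))) = Mul(Add(1, M), Add(-45, Add(Pow(M, 2), -105))) = Mul(Add(1, M), Add(-45, Add(-105, Pow(M, 2)))) = Mul(Add(1, M), Add(-150, Pow(M, 2))))
Pow(Function('A')(H, -240), -1) = Pow(Add(-150, Pow(-240, 2), Pow(-240, 3), Mul(-150, -240)), -1) = Pow(Add(-150, 57600, -13824000, 36000), -1) = Pow(-13730550, -1) = Rational(-1, 13730550)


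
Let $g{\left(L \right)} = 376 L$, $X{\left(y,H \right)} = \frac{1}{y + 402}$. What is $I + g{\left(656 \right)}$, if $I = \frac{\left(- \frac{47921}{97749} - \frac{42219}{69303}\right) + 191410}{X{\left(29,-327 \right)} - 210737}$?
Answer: $\frac{3613459664656991370548}{14649848253721161} \approx 2.4666 \cdot 10^{5}$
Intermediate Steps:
$X{\left(y,H \right)} = \frac{1}{402 + y}$
$I = - \frac{13306212855317068}{14649848253721161}$ ($I = \frac{\left(- \frac{47921}{97749} - \frac{42219}{69303}\right) + 191410}{\frac{1}{402 + 29} - 210737} = \frac{\left(\left(-47921\right) \frac{1}{97749} - \frac{14073}{23101}\right) + 191410}{\frac{1}{431} - 210737} = \frac{\left(- \frac{47921}{97749} - \frac{14073}{23101}\right) + 191410}{\frac{1}{431} - 210737} = \frac{- \frac{2482644698}{2258099649} + 191410}{- \frac{90827646}{431}} = \frac{432220371170392}{2258099649} \left(- \frac{431}{90827646}\right) = - \frac{13306212855317068}{14649848253721161} \approx -0.90828$)
$I + g{\left(656 \right)} = - \frac{13306212855317068}{14649848253721161} + 376 \cdot 656 = - \frac{13306212855317068}{14649848253721161} + 246656 = \frac{3613459664656991370548}{14649848253721161}$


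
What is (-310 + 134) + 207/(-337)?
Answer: -59519/337 ≈ -176.61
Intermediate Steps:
(-310 + 134) + 207/(-337) = -176 + 207*(-1/337) = -176 - 207/337 = -59519/337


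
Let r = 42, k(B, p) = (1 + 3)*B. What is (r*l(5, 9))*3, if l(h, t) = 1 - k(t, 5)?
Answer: -4410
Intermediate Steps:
k(B, p) = 4*B
l(h, t) = 1 - 4*t
(r*l(5, 9))*3 = (42*(1 - 4*9))*3 = (42*(1 - 36))*3 = (42*(-35))*3 = -1470*3 = -4410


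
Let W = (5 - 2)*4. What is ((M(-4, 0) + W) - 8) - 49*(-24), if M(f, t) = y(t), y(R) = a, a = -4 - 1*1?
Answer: 1175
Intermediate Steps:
W = 12 (W = 3*4 = 12)
a = -5 (a = -4 - 1 = -5)
y(R) = -5
M(f, t) = -5
((M(-4, 0) + W) - 8) - 49*(-24) = ((-5 + 12) - 8) - 49*(-24) = (7 - 8) + 1176 = -1 + 1176 = 1175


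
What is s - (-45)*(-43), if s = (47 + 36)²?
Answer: 4954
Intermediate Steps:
s = 6889 (s = 83² = 6889)
s - (-45)*(-43) = 6889 - (-45)*(-43) = 6889 - 1*1935 = 6889 - 1935 = 4954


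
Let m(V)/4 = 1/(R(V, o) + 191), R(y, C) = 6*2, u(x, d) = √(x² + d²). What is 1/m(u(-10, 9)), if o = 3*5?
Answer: 203/4 ≈ 50.750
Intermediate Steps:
u(x, d) = √(d² + x²)
o = 15
R(y, C) = 12
m(V) = 4/203 (m(V) = 4/(12 + 191) = 4/203)
1/m(u(-10, 9)) = 1/(4/203) = 203/4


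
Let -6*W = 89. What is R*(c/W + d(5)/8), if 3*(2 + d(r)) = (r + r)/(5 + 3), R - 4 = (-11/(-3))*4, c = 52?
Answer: -221501/3204 ≈ -69.133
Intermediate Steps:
W = -89/6 (W = -⅙*89 = -89/6 ≈ -14.833)
R = 56/3 (R = 4 + (-11/(-3))*4 = 4 - ⅓*(-11)*4 = 4 + (11/3)*4 = 4 + 44/3 = 56/3 ≈ 18.667)
d(r) = -2 + r/12 (d(r) = -2 + ((r + r)/(5 + 3))/3 = -2 + ((2*r)/8)/3 = -2 + ((2*r)*(⅛))/3 = -2 + (r/4)/3 = -2 + r/12)
R*(c/W + d(5)/8) = 56*(52/(-89/6) + (-2 + (1/12)*5)/8)/3 = 56*(52*(-6/89) + (-2 + 5/12)*(⅛))/3 = 56*(-312/89 - 19/12*⅛)/3 = 56*(-312/89 - 19/96)/3 = (56/3)*(-31643/8544) = -221501/3204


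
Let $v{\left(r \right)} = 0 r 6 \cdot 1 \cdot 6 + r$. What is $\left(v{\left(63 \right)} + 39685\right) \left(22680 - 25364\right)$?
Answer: $-106683632$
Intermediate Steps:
$v{\left(r \right)} = r$ ($v{\left(r \right)} = 0 \cdot 6 \cdot 6 + r = 0 \cdot 36 + r = 0 + r = r$)
$\left(v{\left(63 \right)} + 39685\right) \left(22680 - 25364\right) = \left(63 + 39685\right) \left(22680 - 25364\right) = 39748 \left(-2684\right) = -106683632$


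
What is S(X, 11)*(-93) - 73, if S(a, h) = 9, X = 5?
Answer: -910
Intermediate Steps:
S(X, 11)*(-93) - 73 = 9*(-93) - 73 = -837 - 73 = -910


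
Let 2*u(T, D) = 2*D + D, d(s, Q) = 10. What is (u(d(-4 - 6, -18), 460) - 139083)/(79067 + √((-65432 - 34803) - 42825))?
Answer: -1215813259/694637061 + 30754*I*√35765/694637061 ≈ -1.7503 + 0.0083728*I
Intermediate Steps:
u(T, D) = 3*D/2 (u(T, D) = (2*D + D)/2 = (3*D)/2 = 3*D/2)
(u(d(-4 - 6, -18), 460) - 139083)/(79067 + √((-65432 - 34803) - 42825)) = ((3/2)*460 - 139083)/(79067 + √((-65432 - 34803) - 42825)) = (690 - 139083)/(79067 + √(-100235 - 42825)) = -138393/(79067 + √(-143060)) = -138393/(79067 + 2*I*√35765)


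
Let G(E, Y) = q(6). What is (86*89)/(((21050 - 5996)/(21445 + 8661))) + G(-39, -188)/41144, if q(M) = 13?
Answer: 4740433295179/309690888 ≈ 15307.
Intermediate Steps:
G(E, Y) = 13
(86*89)/(((21050 - 5996)/(21445 + 8661))) + G(-39, -188)/41144 = (86*89)/(((21050 - 5996)/(21445 + 8661))) + 13/41144 = 7654/((15054/30106)) + 13*(1/41144) = 7654/((15054*(1/30106))) + 13/41144 = 7654/(7527/15053) + 13/41144 = 7654*(15053/7527) + 13/41144 = 115215662/7527 + 13/41144 = 4740433295179/309690888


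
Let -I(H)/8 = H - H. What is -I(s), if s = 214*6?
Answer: 0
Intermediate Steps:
s = 1284
I(H) = 0 (I(H) = -8*(H - H) = -8*0 = 0)
-I(s) = -1*0 = 0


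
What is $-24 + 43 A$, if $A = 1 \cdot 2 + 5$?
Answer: $277$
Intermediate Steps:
$A = 7$ ($A = 2 + 5 = 7$)
$-24 + 43 A = -24 + 43 \cdot 7 = -24 + 301 = 277$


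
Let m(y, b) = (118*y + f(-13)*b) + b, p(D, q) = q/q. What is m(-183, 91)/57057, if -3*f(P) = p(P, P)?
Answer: -3400/9009 ≈ -0.37740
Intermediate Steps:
p(D, q) = 1
f(P) = -⅓ (f(P) = -⅓*1 = -⅓)
m(y, b) = 118*y + 2*b/3 (m(y, b) = (118*y - b/3) + b = 118*y + 2*b/3)
m(-183, 91)/57057 = (118*(-183) + (⅔)*91)/57057 = (-21594 + 182/3)*(1/57057) = -64600/3*1/57057 = -3400/9009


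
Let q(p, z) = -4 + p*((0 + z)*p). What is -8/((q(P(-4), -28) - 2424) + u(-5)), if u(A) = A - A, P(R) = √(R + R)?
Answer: 2/551 ≈ 0.0036298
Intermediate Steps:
P(R) = √2*√R (P(R) = √(2*R) = √2*√R)
q(p, z) = -4 + z*p² (q(p, z) = -4 + p*(z*p) = -4 + p*(p*z) = -4 + z*p²)
u(A) = 0
-8/((q(P(-4), -28) - 2424) + u(-5)) = -8/(((-4 - 28*(√2*√(-4))²) - 2424) + 0) = -8/(((-4 - 28*(√2*(2*I))²) - 2424) + 0) = -8/(((-4 - 28*(2*I*√2)²) - 2424) + 0) = -8/(((-4 - 28*(-8)) - 2424) + 0) = -8/(((-4 + 224) - 2424) + 0) = -8/((220 - 2424) + 0) = -8/(-2204 + 0) = -8/(-2204) = -8*(-1/2204) = 2/551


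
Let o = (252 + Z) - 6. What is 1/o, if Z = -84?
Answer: 1/162 ≈ 0.0061728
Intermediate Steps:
o = 162 (o = (252 - 84) - 6 = 168 - 6 = 162)
1/o = 1/162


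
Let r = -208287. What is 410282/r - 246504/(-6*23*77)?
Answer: 7830653686/368876277 ≈ 21.228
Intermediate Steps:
410282/r - 246504/(-6*23*77) = 410282/(-208287) - 246504/(-6*23*77) = 410282*(-1/208287) - 246504/((-138*77)) = -410282/208287 - 246504/(-10626) = -410282/208287 - 246504*(-1/10626) = -410282/208287 + 41084/1771 = 7830653686/368876277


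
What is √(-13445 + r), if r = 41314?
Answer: 31*√29 ≈ 166.94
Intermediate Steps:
√(-13445 + r) = √(-13445 + 41314) = √27869 = 31*√29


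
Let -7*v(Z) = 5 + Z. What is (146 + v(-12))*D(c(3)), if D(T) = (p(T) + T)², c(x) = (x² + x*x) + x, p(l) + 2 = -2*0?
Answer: 53067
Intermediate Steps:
p(l) = -2 (p(l) = -2 - 2*0 = -2 + 0 = -2)
c(x) = x + 2*x² (c(x) = (x² + x²) + x = 2*x² + x = x + 2*x²)
v(Z) = -5/7 - Z/7 (v(Z) = -(5 + Z)/7 = -5/7 - Z/7)
D(T) = (-2 + T)²
(146 + v(-12))*D(c(3)) = (146 + (-5/7 - ⅐*(-12)))*(-2 + 3*(1 + 2*3))² = (146 + (-5/7 + 12/7))*(-2 + 3*(1 + 6))² = (146 + 1)*(-2 + 3*7)² = 147*(-2 + 21)² = 147*19² = 147*361 = 53067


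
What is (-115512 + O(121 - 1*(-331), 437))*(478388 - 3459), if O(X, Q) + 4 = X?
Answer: -54647230456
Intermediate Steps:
O(X, Q) = -4 + X
(-115512 + O(121 - 1*(-331), 437))*(478388 - 3459) = (-115512 + (-4 + (121 - 1*(-331))))*(478388 - 3459) = (-115512 + (-4 + (121 + 331)))*474929 = (-115512 + (-4 + 452))*474929 = (-115512 + 448)*474929 = -115064*474929 = -54647230456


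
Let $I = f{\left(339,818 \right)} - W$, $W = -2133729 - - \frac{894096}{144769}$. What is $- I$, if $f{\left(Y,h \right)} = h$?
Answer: $- \frac{309015340547}{144769} \approx -2.1345 \cdot 10^{6}$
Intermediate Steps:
$W = - \frac{308896919505}{144769}$ ($W = -2133729 - \left(-894096\right) \frac{1}{144769} = -2133729 - - \frac{894096}{144769} = -2133729 + \frac{894096}{144769} = - \frac{308896919505}{144769} \approx -2.1337 \cdot 10^{6}$)
$I = \frac{309015340547}{144769}$ ($I = 818 - - \frac{308896919505}{144769} = 818 + \frac{308896919505}{144769} = \frac{309015340547}{144769} \approx 2.1345 \cdot 10^{6}$)
$- I = \left(-1\right) \frac{309015340547}{144769} = - \frac{309015340547}{144769}$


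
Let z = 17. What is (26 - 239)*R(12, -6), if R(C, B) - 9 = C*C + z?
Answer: -36210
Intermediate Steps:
R(C, B) = 26 + C² (R(C, B) = 9 + (C*C + 17) = 9 + (C² + 17) = 9 + (17 + C²) = 26 + C²)
(26 - 239)*R(12, -6) = (26 - 239)*(26 + 12²) = -213*(26 + 144) = -213*170 = -36210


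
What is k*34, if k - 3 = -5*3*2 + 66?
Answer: 1326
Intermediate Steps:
k = 39 (k = 3 + (-5*3*2 + 66) = 3 + (-15*2 + 66) = 3 + (-30 + 66) = 3 + 36 = 39)
k*34 = 39*34 = 1326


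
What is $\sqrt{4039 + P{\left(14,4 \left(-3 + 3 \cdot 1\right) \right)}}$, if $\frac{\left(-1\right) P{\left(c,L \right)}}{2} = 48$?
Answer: $\sqrt{3943} \approx 62.793$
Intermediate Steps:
$P{\left(c,L \right)} = -96$ ($P{\left(c,L \right)} = \left(-2\right) 48 = -96$)
$\sqrt{4039 + P{\left(14,4 \left(-3 + 3 \cdot 1\right) \right)}} = \sqrt{4039 - 96} = \sqrt{3943}$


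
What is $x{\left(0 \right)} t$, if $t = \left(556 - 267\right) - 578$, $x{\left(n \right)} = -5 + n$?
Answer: $1445$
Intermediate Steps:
$t = -289$ ($t = 289 - 578 = -289$)
$x{\left(0 \right)} t = \left(-5 + 0\right) \left(-289\right) = \left(-5\right) \left(-289\right) = 1445$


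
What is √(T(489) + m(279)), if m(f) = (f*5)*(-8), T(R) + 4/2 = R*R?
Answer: √227959 ≈ 477.45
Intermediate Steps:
T(R) = -2 + R² (T(R) = -2 + R*R = -2 + R²)
m(f) = -40*f (m(f) = (5*f)*(-8) = -40*f)
√(T(489) + m(279)) = √((-2 + 489²) - 40*279) = √((-2 + 239121) - 11160) = √(239119 - 11160) = √227959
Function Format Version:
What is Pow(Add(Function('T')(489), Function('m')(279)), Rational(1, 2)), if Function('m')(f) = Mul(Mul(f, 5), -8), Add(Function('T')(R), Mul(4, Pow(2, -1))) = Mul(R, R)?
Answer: Pow(227959, Rational(1, 2)) ≈ 477.45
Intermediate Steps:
Function('T')(R) = Add(-2, Pow(R, 2)) (Function('T')(R) = Add(-2, Mul(R, R)) = Add(-2, Pow(R, 2)))
Function('m')(f) = Mul(-40, f) (Function('m')(f) = Mul(Mul(5, f), -8) = Mul(-40, f))
Pow(Add(Function('T')(489), Function('m')(279)), Rational(1, 2)) = Pow(Add(Add(-2, Pow(489, 2)), Mul(-40, 279)), Rational(1, 2)) = Pow(Add(Add(-2, 239121), -11160), Rational(1, 2)) = Pow(Add(239119, -11160), Rational(1, 2)) = Pow(227959, Rational(1, 2))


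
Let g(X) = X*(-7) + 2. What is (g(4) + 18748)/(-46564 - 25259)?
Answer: -18722/71823 ≈ -0.26067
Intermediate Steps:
g(X) = 2 - 7*X (g(X) = -7*X + 2 = 2 - 7*X)
(g(4) + 18748)/(-46564 - 25259) = ((2 - 7*4) + 18748)/(-46564 - 25259) = ((2 - 28) + 18748)/(-71823) = (-26 + 18748)*(-1/71823) = 18722*(-1/71823) = -18722/71823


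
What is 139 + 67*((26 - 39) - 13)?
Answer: -1603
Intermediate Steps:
139 + 67*((26 - 39) - 13) = 139 + 67*(-13 - 13) = 139 + 67*(-26) = 139 - 1742 = -1603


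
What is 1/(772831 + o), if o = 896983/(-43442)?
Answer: 43442/33572427319 ≈ 1.2940e-6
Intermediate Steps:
o = -896983/43442 (o = 896983*(-1/43442) = -896983/43442 ≈ -20.648)
1/(772831 + o) = 1/(772831 - 896983/43442) = 1/(33572427319/43442) = 43442/33572427319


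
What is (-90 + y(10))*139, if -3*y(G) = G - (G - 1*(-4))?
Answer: -36974/3 ≈ -12325.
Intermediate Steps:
y(G) = 4/3 (y(G) = -(G - (G - 1*(-4)))/3 = -(G - (G + 4))/3 = -(G - (4 + G))/3 = -(G + (-4 - G))/3 = -1/3*(-4) = 4/3)
(-90 + y(10))*139 = (-90 + 4/3)*139 = -266/3*139 = -36974/3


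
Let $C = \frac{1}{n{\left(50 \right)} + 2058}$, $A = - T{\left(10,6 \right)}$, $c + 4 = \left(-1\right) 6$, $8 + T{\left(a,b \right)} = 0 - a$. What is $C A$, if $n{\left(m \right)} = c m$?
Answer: $\frac{9}{779} \approx 0.011553$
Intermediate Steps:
$T{\left(a,b \right)} = -8 - a$ ($T{\left(a,b \right)} = -8 + \left(0 - a\right) = -8 - a$)
$c = -10$ ($c = -4 - 6 = -10$)
$A = 18$ ($A = - (-8 - 10) = \left(-1\right) \left(-18\right) = 18$)
$n{\left(m \right)} = - 10 m$
$C = \frac{1}{1558}$ ($C = \frac{1}{\left(-10\right) 50 + 2058} = \frac{1}{-500 + 2058} = \frac{1}{1558} \approx 0.00064185$)
$C A = \frac{1}{1558} \cdot 18 = \frac{9}{779}$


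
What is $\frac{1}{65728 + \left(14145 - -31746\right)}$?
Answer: $\frac{1}{111619} \approx 8.959 \cdot 10^{-6}$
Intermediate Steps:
$\frac{1}{65728 + \left(14145 - -31746\right)} = \frac{1}{65728 + \left(14145 + 31746\right)} = \frac{1}{65728 + 45891} = \frac{1}{111619}$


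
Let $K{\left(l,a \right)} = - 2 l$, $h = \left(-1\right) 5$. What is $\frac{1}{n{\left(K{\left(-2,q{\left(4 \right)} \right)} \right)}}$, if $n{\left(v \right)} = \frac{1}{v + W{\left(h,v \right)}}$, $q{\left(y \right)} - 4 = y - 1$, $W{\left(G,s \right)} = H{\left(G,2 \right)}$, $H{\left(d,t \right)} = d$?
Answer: $-1$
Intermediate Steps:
$h = -5$
$W{\left(G,s \right)} = G$
$q{\left(y \right)} = 3 + y$ ($q{\left(y \right)} = 4 + \left(y - 1\right) = 4 + \left(-1 + y\right) = 3 + y$)
$n{\left(v \right)} = \frac{1}{-5 + v}$ ($n{\left(v \right)} = \frac{1}{v - 5} = \frac{1}{-5 + v}$)
$\frac{1}{n{\left(K{\left(-2,q{\left(4 \right)} \right)} \right)}} = \frac{1}{\frac{1}{-5 - -4}} = \frac{1}{\frac{1}{-5 + 4}} = \frac{1}{\frac{1}{-1}} = \frac{1}{-1} = -1$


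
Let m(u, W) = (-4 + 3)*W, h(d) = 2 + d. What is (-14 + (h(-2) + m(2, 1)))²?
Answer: 225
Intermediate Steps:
m(u, W) = -W
(-14 + (h(-2) + m(2, 1)))² = (-14 + ((2 - 2) - 1*1))² = (-14 + (0 - 1))² = (-14 - 1)² = (-15)² = 225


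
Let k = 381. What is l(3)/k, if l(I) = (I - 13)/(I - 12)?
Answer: 10/3429 ≈ 0.0029163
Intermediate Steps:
l(I) = (-13 + I)/(-12 + I)
l(3)/k = ((-13 + 3)/(-12 + 3))/381 = (-10/(-9))/381 = (-⅑*(-10))/381 = (1/381)*(10/9) = 10/3429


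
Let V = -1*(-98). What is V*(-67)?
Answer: -6566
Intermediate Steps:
V = 98
V*(-67) = 98*(-67) = -6566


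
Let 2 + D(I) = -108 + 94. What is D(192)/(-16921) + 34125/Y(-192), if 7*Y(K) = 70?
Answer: 115485857/33842 ≈ 3412.5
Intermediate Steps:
D(I) = -16 (D(I) = -2 + (-108 + 94) = -2 - 14 = -16)
Y(K) = 10 (Y(K) = (⅐)*70 = 10)
D(192)/(-16921) + 34125/Y(-192) = -16/(-16921) + 34125/10 = -16*(-1/16921) + 34125*(⅒) = 16/16921 + 6825/2 = 115485857/33842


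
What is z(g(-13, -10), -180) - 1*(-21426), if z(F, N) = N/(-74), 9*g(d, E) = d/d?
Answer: 792852/37 ≈ 21428.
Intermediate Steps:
g(d, E) = 1/9 (g(d, E) = (d/d)/9 = (1/9)*1 = 1/9)
z(F, N) = -N/74 (z(F, N) = N*(-1/74) = -N/74)
z(g(-13, -10), -180) - 1*(-21426) = -1/74*(-180) - 1*(-21426) = 90/37 + 21426 = 792852/37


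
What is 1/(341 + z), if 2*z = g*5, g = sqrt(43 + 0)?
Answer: 1364/464049 - 10*sqrt(43)/464049 ≈ 0.0027980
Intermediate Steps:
g = sqrt(43) ≈ 6.5574
z = 5*sqrt(43)/2 (z = (sqrt(43)*5)/2 = (5*sqrt(43))/2 = 5*sqrt(43)/2 ≈ 16.394)
1/(341 + z) = 1/(341 + 5*sqrt(43)/2)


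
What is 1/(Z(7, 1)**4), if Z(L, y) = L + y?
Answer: 1/4096 ≈ 0.00024414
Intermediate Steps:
1/(Z(7, 1)**4) = 1/((7 + 1)**4) = 1/(8**4) = 1/4096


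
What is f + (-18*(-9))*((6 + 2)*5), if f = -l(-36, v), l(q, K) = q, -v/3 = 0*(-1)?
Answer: 6516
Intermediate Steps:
v = 0 (v = -0*(-1) = -3*0 = 0)
f = 36 (f = -1*(-36) = 36)
f + (-18*(-9))*((6 + 2)*5) = 36 + (-18*(-9))*((6 + 2)*5) = 36 + 162*(8*5) = 36 + 162*40 = 36 + 6480 = 6516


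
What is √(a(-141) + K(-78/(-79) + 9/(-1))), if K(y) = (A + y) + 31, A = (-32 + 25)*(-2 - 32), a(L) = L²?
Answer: √125706143/79 ≈ 141.92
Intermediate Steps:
A = 238 (A = -7*(-34) = 238)
K(y) = 269 + y (K(y) = (238 + y) + 31 = 269 + y)
√(a(-141) + K(-78/(-79) + 9/(-1))) = √((-141)² + (269 + (-78/(-79) + 9/(-1)))) = √(19881 + (269 + (-78*(-1/79) + 9*(-1)))) = √(19881 + (269 + (78/79 - 9))) = √(19881 + (269 - 633/79)) = √(19881 + 20618/79) = √(1591217/79) = √125706143/79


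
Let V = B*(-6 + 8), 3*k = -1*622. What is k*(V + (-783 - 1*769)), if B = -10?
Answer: 325928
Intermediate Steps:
k = -622/3 (k = (-1*622)/3 = (1/3)*(-622) = -622/3 ≈ -207.33)
V = -20 (V = -10*(-6 + 8) = -10*2 = -20)
k*(V + (-783 - 1*769)) = -622*(-20 + (-783 - 1*769))/3 = -622*(-20 + (-783 - 769))/3 = -622*(-20 - 1552)/3 = -622/3*(-1572) = 325928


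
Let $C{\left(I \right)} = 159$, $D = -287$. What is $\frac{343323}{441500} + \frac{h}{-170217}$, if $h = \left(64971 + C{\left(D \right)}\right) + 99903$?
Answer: $- \frac{1602517601}{8350089500} \approx -0.19192$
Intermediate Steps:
$h = 165033$ ($h = \left(64971 + 159\right) + 99903 = 65130 + 99903 = 165033$)
$\frac{343323}{441500} + \frac{h}{-170217} = \frac{343323}{441500} + \frac{165033}{-170217} = 343323 \cdot \frac{1}{441500} + 165033 \left(- \frac{1}{170217}\right) = \frac{343323}{441500} - \frac{18337}{18913} = - \frac{1602517601}{8350089500}$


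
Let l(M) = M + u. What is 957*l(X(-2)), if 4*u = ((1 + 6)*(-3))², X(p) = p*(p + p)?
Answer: 452661/4 ≈ 1.1317e+5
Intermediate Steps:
X(p) = 2*p² (X(p) = p*(2*p) = 2*p²)
u = 441/4 (u = ((1 + 6)*(-3))²/4 = (7*(-3))²/4 = (¼)*(-21)² = (¼)*441 = 441/4 ≈ 110.25)
l(M) = 441/4 + M (l(M) = M + 441/4 = 441/4 + M)
957*l(X(-2)) = 957*(441/4 + 2*(-2)²) = 957*(441/4 + 2*4) = 957*(441/4 + 8) = 957*(473/4) = 452661/4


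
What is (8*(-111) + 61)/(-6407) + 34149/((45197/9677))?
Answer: 2117293784230/289577179 ≈ 7311.7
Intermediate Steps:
(8*(-111) + 61)/(-6407) + 34149/((45197/9677)) = (-888 + 61)*(-1/6407) + 34149/((45197*(1/9677))) = -827*(-1/6407) + 34149/(45197/9677) = 827/6407 + 34149*(9677/45197) = 827/6407 + 330459873/45197 = 2117293784230/289577179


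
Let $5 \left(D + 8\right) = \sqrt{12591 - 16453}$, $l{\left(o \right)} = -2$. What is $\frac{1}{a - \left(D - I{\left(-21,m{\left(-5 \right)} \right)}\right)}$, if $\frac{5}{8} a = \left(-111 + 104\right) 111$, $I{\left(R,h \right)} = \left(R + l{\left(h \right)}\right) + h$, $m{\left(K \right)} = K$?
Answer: $- \frac{15790}{19947859} + \frac{5 i \sqrt{3862}}{39895718} \approx -0.00079156 + 7.7884 \cdot 10^{-6} i$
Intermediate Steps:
$D = -8 + \frac{i \sqrt{3862}}{5}$ ($D = -8 + \frac{\sqrt{12591 - 16453}}{5} = -8 + \frac{\sqrt{-3862}}{5} = -8 + \frac{i \sqrt{3862}}{5} \approx -8.0 + 12.429 i$)
$I{\left(R,h \right)} = -2 + R + h$ ($I{\left(R,h \right)} = \left(R - 2\right) + h = \left(-2 + R\right) + h = -2 + R + h$)
$a = - \frac{6216}{5}$ ($a = \frac{8 \left(-111 + 104\right) 111}{5} = \frac{8 \left(\left(-7\right) 111\right)}{5} = \frac{8}{5} \left(-777\right) = - \frac{6216}{5} \approx -1243.2$)
$\frac{1}{a - \left(D - I{\left(-21,m{\left(-5 \right)} \right)}\right)} = \frac{1}{- \frac{6216}{5} - \left(20 + \frac{i \sqrt{3862}}{5}\right)} = \frac{1}{- \frac{6316}{5} - \frac{i \sqrt{3862}}{5}}$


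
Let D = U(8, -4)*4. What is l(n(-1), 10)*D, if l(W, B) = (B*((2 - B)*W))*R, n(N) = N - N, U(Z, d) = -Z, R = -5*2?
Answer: 0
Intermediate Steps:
R = -10
n(N) = 0
D = -32 (D = -1*8*4 = -8*4 = -32)
l(W, B) = -10*B*W*(2 - B) (l(W, B) = (B*((2 - B)*W))*(-10) = (B*(W*(2 - B)))*(-10) = (B*W*(2 - B))*(-10) = -10*B*W*(2 - B))
l(n(-1), 10)*D = (10*10*0*(-2 + 10))*(-32) = (10*10*0*8)*(-32) = 0*(-32) = 0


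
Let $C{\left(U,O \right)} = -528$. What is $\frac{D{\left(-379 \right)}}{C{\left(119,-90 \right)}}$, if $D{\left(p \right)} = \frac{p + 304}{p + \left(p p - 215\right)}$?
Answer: $\frac{25}{25176272} \approx 9.93 \cdot 10^{-7}$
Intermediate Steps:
$D{\left(p \right)} = \frac{304 + p}{-215 + p + p^{2}}$ ($D{\left(p \right)} = \frac{304 + p}{p + \left(p^{2} - 215\right)} = \frac{304 + p}{p + \left(-215 + p^{2}\right)} = \frac{304 + p}{-215 + p + p^{2}}$)
$\frac{D{\left(-379 \right)}}{C{\left(119,-90 \right)}} = \frac{\frac{1}{-215 - 379 + \left(-379\right)^{2}} \left(304 - 379\right)}{-528} = \frac{1}{-215 - 379 + 143641} \left(-75\right) \left(- \frac{1}{528}\right) = \frac{1}{143047} \left(-75\right) \left(- \frac{1}{528}\right) = \left(- \frac{75}{143047}\right) \left(- \frac{1}{528}\right) = \frac{25}{25176272}$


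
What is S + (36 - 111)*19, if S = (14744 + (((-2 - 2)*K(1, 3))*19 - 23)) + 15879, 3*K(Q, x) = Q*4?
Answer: 87221/3 ≈ 29074.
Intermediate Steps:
K(Q, x) = 4*Q/3 (K(Q, x) = (Q*4)/3 = (4*Q)/3 = 4*Q/3)
S = 91496/3 (S = (14744 + (((-2 - 2)*((4/3)*1))*19 - 23)) + 15879 = (14744 + (-4*4/3*19 - 23)) + 15879 = (14744 + (-16/3*19 - 23)) + 15879 = (14744 + (-304/3 - 23)) + 15879 = (14744 - 373/3) + 15879 = 43859/3 + 15879 = 91496/3 ≈ 30499.)
S + (36 - 111)*19 = 91496/3 + (36 - 111)*19 = 91496/3 - 75*19 = 91496/3 - 1425 = 87221/3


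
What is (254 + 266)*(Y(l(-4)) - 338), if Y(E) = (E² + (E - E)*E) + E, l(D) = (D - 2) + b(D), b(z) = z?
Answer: -128960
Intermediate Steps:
l(D) = -2 + 2*D (l(D) = (D - 2) + D = (-2 + D) + D = -2 + 2*D)
Y(E) = E + E² (Y(E) = (E² + 0*E) + E = (E² + 0) + E = E² + E = E + E²)
(254 + 266)*(Y(l(-4)) - 338) = (254 + 266)*((-2 + 2*(-4))*(1 + (-2 + 2*(-4))) - 338) = 520*((-2 - 8)*(1 + (-2 - 8)) - 338) = 520*(-10*(1 - 10) - 338) = 520*(-10*(-9) - 338) = 520*(90 - 338) = 520*(-248) = -128960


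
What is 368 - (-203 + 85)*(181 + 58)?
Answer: 28570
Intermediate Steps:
368 - (-203 + 85)*(181 + 58) = 368 - (-118)*239 = 368 - 1*(-28202) = 368 + 28202 = 28570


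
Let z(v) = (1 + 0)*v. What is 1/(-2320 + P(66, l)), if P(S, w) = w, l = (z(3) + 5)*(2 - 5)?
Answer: -1/2344 ≈ -0.00042662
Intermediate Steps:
z(v) = v (z(v) = 1*v = v)
l = -24 (l = (3 + 5)*(2 - 5) = 8*(-3) = -24)
1/(-2320 + P(66, l)) = 1/(-2320 - 24) = 1/(-2344) = -1/2344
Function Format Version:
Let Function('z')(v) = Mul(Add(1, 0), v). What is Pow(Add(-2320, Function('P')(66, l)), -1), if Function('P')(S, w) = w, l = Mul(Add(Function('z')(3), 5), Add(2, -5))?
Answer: Rational(-1, 2344) ≈ -0.00042662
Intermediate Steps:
Function('z')(v) = v (Function('z')(v) = Mul(1, v) = v)
l = -24 (l = Mul(Add(3, 5), Add(2, -5)) = Mul(8, -3) = -24)
Pow(Add(-2320, Function('P')(66, l)), -1) = Pow(Add(-2320, -24), -1) = Pow(-2344, -1) = Rational(-1, 2344)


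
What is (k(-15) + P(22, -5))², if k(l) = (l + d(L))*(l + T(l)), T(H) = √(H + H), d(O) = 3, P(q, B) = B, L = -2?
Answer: 26305 - 4200*I*√30 ≈ 26305.0 - 23004.0*I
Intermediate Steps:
T(H) = √2*√H (T(H) = √(2*H) = √2*√H)
k(l) = (3 + l)*(l + √2*√l) (k(l) = (l + 3)*(l + √2*√l) = (3 + l)*(l + √2*√l))
(k(-15) + P(22, -5))² = (((-15)² + 3*(-15) + √2*(-15)^(3/2) + 3*√2*√(-15)) - 5)² = ((225 - 45 + √2*(-15*I*√15) + 3*√2*(I*√15)) - 5)² = ((225 - 45 - 15*I*√30 + 3*I*√30) - 5)² = ((180 - 12*I*√30) - 5)² = (175 - 12*I*√30)²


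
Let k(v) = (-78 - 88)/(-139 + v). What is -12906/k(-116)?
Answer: -1645515/83 ≈ -19825.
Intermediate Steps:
k(v) = -166/(-139 + v)
-12906/k(-116) = -12906/((-166/(-139 - 116))) = -12906/((-166/(-255))) = -12906/((-166*(-1/255))) = -12906/166/255 = -12906*255/166 = -1645515/83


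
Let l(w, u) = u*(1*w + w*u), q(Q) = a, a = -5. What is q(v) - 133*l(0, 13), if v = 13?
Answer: -5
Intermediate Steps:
q(Q) = -5
l(w, u) = u*(w + u*w)
q(v) - 133*l(0, 13) = -5 - 1729*0*(1 + 13) = -5 - 1729*0*14 = -5 - 133*0 = -5 + 0 = -5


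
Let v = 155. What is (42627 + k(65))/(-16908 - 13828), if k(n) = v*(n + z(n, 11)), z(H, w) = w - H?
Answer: -11083/7684 ≈ -1.4423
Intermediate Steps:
k(n) = 1705 (k(n) = 155*(n + (11 - n)) = 155*11 = 1705)
(42627 + k(65))/(-16908 - 13828) = (42627 + 1705)/(-16908 - 13828) = 44332/(-30736) = 44332*(-1/30736) = -11083/7684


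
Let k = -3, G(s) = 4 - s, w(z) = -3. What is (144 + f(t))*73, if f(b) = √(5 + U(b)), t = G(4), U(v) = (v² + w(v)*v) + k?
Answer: 10512 + 73*√2 ≈ 10615.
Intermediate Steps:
U(v) = -3 + v² - 3*v (U(v) = (v² - 3*v) - 3 = -3 + v² - 3*v)
t = 0 (t = 4 - 1*4 = 4 - 4 = 0)
f(b) = √(2 + b² - 3*b) (f(b) = √(5 + (-3 + b² - 3*b)) = √(2 + b² - 3*b))
(144 + f(t))*73 = (144 + √(2 + 0² - 3*0))*73 = (144 + √(2 + 0 + 0))*73 = (144 + √2)*73 = 10512 + 73*√2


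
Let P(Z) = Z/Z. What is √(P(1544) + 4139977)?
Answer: √4139978 ≈ 2034.7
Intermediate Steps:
P(Z) = 1
√(P(1544) + 4139977) = √(1 + 4139977) = √4139978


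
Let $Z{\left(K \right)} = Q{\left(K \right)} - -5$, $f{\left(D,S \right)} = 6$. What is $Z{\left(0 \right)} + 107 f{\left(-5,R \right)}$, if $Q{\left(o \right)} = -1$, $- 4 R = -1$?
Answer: $646$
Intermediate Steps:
$R = \frac{1}{4}$ ($R = \left(- \frac{1}{4}\right) \left(-1\right) = \frac{1}{4} \approx 0.25$)
$Z{\left(K \right)} = 4$ ($Z{\left(K \right)} = -1 - -5 = -1 + 5 = 4$)
$Z{\left(0 \right)} + 107 f{\left(-5,R \right)} = 4 + 107 \cdot 6 = 4 + 642 = 646$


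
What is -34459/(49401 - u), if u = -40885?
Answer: -34459/90286 ≈ -0.38166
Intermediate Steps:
-34459/(49401 - u) = -34459/(49401 - 1*(-40885)) = -34459/(49401 + 40885) = -34459/90286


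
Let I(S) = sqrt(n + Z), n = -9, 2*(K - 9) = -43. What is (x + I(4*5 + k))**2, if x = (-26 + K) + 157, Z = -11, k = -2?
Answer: 56089/4 + 474*I*sqrt(5) ≈ 14022.0 + 1059.9*I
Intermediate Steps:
K = -25/2 (K = 9 + (1/2)*(-43) = 9 - 43/2 = -25/2 ≈ -12.500)
I(S) = 2*I*sqrt(5) (I(S) = sqrt(-9 - 11) = sqrt(-20) = 2*I*sqrt(5))
x = 237/2 (x = (-26 - 25/2) + 157 = -77/2 + 157 = 237/2 ≈ 118.50)
(x + I(4*5 + k))**2 = (237/2 + 2*I*sqrt(5))**2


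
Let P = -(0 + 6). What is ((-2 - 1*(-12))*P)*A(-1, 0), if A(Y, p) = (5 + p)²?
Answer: -1500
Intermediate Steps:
P = -6 (P = -1*6 = -6)
((-2 - 1*(-12))*P)*A(-1, 0) = ((-2 - 1*(-12))*(-6))*(5 + 0)² = ((-2 + 12)*(-6))*5² = (10*(-6))*25 = -60*25 = -1500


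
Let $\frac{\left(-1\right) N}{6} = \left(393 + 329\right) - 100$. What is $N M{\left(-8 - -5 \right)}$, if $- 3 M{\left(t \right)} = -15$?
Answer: $-18660$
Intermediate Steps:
$M{\left(t \right)} = 5$ ($M{\left(t \right)} = \left(- \frac{1}{3}\right) \left(-15\right) = 5$)
$N = -3732$ ($N = - 6 \left(\left(393 + 329\right) - 100\right) = - 6 \left(722 - 100\right) = \left(-6\right) 622 = -3732$)
$N M{\left(-8 - -5 \right)} = \left(-3732\right) 5 = -18660$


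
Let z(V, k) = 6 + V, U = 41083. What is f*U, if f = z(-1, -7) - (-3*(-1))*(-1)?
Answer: 328664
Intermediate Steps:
f = 8 (f = (6 - 1) - (-3*(-1))*(-1) = 5 - 3*(-1) = 5 - 1*(-3) = 5 + 3 = 8)
f*U = 8*41083 = 328664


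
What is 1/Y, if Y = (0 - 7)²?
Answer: 1/49 ≈ 0.020408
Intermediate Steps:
Y = 49 (Y = (-7)² = 49)
1/Y = 1/49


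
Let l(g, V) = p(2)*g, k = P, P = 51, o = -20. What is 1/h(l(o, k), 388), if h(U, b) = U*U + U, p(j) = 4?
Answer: 1/6320 ≈ 0.00015823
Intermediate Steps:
k = 51
l(g, V) = 4*g
h(U, b) = U + U² (h(U, b) = U² + U = U + U²)
1/h(l(o, k), 388) = 1/((4*(-20))*(1 + 4*(-20))) = 1/(-80*(1 - 80)) = 1/(-80*(-79)) = 1/6320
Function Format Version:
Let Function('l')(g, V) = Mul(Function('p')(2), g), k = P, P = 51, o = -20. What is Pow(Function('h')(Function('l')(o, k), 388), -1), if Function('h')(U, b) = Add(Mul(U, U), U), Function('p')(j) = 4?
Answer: Rational(1, 6320) ≈ 0.00015823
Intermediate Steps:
k = 51
Function('l')(g, V) = Mul(4, g)
Function('h')(U, b) = Add(U, Pow(U, 2)) (Function('h')(U, b) = Add(Pow(U, 2), U) = Add(U, Pow(U, 2)))
Pow(Function('h')(Function('l')(o, k), 388), -1) = Pow(Mul(Mul(4, -20), Add(1, Mul(4, -20))), -1) = Pow(Mul(-80, Add(1, -80)), -1) = Pow(Mul(-80, -79), -1) = Pow(6320, -1) = Rational(1, 6320)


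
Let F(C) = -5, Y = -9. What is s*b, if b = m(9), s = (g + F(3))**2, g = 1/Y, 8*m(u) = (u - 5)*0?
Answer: 0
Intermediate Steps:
m(u) = 0 (m(u) = ((u - 5)*0)/8 = ((-5 + u)*0)/8 = (1/8)*0 = 0)
g = -1/9 (g = 1/(-9) = -1/9 ≈ -0.11111)
s = 2116/81 (s = (-1/9 - 5)**2 = (-46/9)**2 = 2116/81 ≈ 26.123)
b = 0
s*b = (2116/81)*0 = 0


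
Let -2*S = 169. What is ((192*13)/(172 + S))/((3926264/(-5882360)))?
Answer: -734118528/17177405 ≈ -42.737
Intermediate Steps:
S = -169/2 (S = -½*169 = -169/2 ≈ -84.500)
((192*13)/(172 + S))/((3926264/(-5882360))) = ((192*13)/(172 - 169/2))/((3926264/(-5882360))) = (2496/(175/2))/((3926264*(-1/5882360))) = (2496*(2/175))/(-490783/735295) = (4992/175)*(-735295/490783) = -734118528/17177405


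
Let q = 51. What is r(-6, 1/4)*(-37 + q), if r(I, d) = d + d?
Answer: 7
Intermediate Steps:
r(I, d) = 2*d
r(-6, 1/4)*(-37 + q) = (2/4)*(-37 + 51) = (2*(1/4))*14 = (1/2)*14 = 7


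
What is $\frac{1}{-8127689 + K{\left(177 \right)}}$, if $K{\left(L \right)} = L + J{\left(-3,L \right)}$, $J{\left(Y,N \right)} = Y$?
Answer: $- \frac{1}{8127515} \approx -1.2304 \cdot 10^{-7}$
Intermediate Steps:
$K{\left(L \right)} = -3 + L$ ($K{\left(L \right)} = L - 3 = -3 + L$)
$\frac{1}{-8127689 + K{\left(177 \right)}} = \frac{1}{-8127689 + \left(-3 + 177\right)} = \frac{1}{-8127689 + 174} = \frac{1}{-8127515} = - \frac{1}{8127515}$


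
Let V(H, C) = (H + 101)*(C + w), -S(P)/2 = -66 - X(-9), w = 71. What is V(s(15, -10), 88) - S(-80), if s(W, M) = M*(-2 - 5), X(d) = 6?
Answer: 27045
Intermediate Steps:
S(P) = 144 (S(P) = -2*(-66 - 1*6) = -2*(-66 - 6) = -2*(-72) = 144)
s(W, M) = -7*M (s(W, M) = M*(-7) = -7*M)
V(H, C) = (71 + C)*(101 + H) (V(H, C) = (H + 101)*(C + 71) = (101 + H)*(71 + C) = (71 + C)*(101 + H))
V(s(15, -10), 88) - S(-80) = (7171 + 71*(-7*(-10)) + 101*88 + 88*(-7*(-10))) - 1*144 = (7171 + 71*70 + 8888 + 88*70) - 144 = (7171 + 4970 + 8888 + 6160) - 144 = 27189 - 144 = 27045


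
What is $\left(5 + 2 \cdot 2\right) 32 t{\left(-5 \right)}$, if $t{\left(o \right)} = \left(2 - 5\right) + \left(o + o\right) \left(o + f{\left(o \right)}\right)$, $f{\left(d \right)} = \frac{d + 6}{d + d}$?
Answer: $13824$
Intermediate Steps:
$f{\left(d \right)} = \frac{6 + d}{2 d}$
$t{\left(o \right)} = -3 + 2 o \left(o + \frac{6 + o}{2 o}\right)$ ($t{\left(o \right)} = \left(2 - 5\right) + \left(o + o\right) \left(o + \frac{6 + o}{2 o}\right) = -3 + 2 o \left(o + \frac{6 + o}{2 o}\right)$)
$\left(5 + 2 \cdot 2\right) 32 t{\left(-5 \right)} = \left(5 + 2 \cdot 2\right) 32 \left(3 - 5 + 2 \left(-5\right)^{2}\right) = \left(5 + 4\right) 32 \left(3 - 5 + 2 \cdot 25\right) = 9 \cdot 32 \left(3 - 5 + 50\right) = 288 \cdot 48 = 13824$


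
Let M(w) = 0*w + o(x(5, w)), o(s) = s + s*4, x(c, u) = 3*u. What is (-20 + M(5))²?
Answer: 3025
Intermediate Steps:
o(s) = 5*s (o(s) = s + 4*s = 5*s)
M(w) = 15*w (M(w) = 0*w + 5*(3*w) = 0 + 15*w = 15*w)
(-20 + M(5))² = (-20 + 15*5)² = (-20 + 75)² = 55² = 3025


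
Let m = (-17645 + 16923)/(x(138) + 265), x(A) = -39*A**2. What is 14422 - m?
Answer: 10707627600/742451 ≈ 14422.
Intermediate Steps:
m = 722/742451 (m = (-17645 + 16923)/(-39*138**2 + 265) = -722/(-39*19044 + 265) = -722/(-742716 + 265) = -722/(-742451) = -722*(-1/742451) = 722/742451 ≈ 0.00097245)
14422 - m = 14422 - 1*722/742451 = 14422 - 722/742451 = 10707627600/742451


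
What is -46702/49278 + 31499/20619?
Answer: 98209864/169343847 ≈ 0.57994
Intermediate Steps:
-46702/49278 + 31499/20619 = -46702*1/49278 + 31499*(1/20619) = -23351/24639 + 31499/20619 = 98209864/169343847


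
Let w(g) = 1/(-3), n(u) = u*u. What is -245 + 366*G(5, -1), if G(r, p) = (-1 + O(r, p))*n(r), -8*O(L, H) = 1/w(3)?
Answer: -23855/4 ≈ -5963.8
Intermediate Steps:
n(u) = u²
w(g) = -⅓
O(L, H) = 3/8 (O(L, H) = -1/(8*(-⅓)) = -⅛*(-3) = 3/8)
G(r, p) = -5*r²/8 (G(r, p) = (-1 + 3/8)*r² = -5*r²/8)
-245 + 366*G(5, -1) = -245 + 366*(-5/8*5²) = -245 + 366*(-5/8*25) = -245 + 366*(-125/8) = -245 - 22875/4 = -23855/4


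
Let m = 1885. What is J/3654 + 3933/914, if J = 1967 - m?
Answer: 7223065/1669878 ≈ 4.3255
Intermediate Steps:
J = 82 (J = 1967 - 1*1885 = 1967 - 1885 = 82)
J/3654 + 3933/914 = 82/3654 + 3933/914 = 82*(1/3654) + 3933*(1/914) = 41/1827 + 3933/914 = 7223065/1669878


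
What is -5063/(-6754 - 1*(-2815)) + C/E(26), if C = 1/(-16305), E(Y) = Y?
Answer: 18344903/14272310 ≈ 1.2853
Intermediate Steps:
C = -1/16305 ≈ -6.1331e-5
-5063/(-6754 - 1*(-2815)) + C/E(26) = -5063/(-6754 - 1*(-2815)) - 1/16305/26 = -5063/(-6754 + 2815) - 1/16305*1/26 = -5063/(-3939) - 1/423930 = -5063*(-1/3939) - 1/423930 = 5063/3939 - 1/423930 = 18344903/14272310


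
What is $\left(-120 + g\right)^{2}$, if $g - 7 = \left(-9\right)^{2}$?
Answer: $1024$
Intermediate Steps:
$g = 88$ ($g = 7 + \left(-9\right)^{2} = 7 + 81 = 88$)
$\left(-120 + g\right)^{2} = \left(-120 + 88\right)^{2} = \left(-32\right)^{2} = 1024$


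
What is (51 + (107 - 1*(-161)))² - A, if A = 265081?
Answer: -163320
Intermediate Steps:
(51 + (107 - 1*(-161)))² - A = (51 + (107 - 1*(-161)))² - 1*265081 = (51 + (107 + 161))² - 265081 = (51 + 268)² - 265081 = 319² - 265081 = 101761 - 265081 = -163320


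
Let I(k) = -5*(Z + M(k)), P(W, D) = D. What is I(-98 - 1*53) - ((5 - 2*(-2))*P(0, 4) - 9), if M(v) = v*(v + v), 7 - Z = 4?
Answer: -228052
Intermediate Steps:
Z = 3 (Z = 7 - 1*4 = 7 - 4 = 3)
M(v) = 2*v² (M(v) = v*(2*v) = 2*v²)
I(k) = -15 - 10*k² (I(k) = -5*(3 + 2*k²) = -15 - 10*k²)
I(-98 - 1*53) - ((5 - 2*(-2))*P(0, 4) - 9) = (-15 - 10*(-98 - 1*53)²) - ((5 - 2*(-2))*4 - 9) = (-15 - 10*(-98 - 53)²) - ((5 + 4)*4 - 9) = (-15 - 10*(-151)²) - (9*4 - 9) = (-15 - 10*22801) - (36 - 9) = (-15 - 228010) - 1*27 = -228025 - 27 = -228052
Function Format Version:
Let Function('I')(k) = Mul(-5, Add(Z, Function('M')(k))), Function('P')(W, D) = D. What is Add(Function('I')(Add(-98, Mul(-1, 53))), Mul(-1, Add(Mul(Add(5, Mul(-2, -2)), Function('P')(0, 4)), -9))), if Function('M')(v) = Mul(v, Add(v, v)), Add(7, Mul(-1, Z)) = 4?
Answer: -228052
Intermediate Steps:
Z = 3 (Z = Add(7, Mul(-1, 4)) = Add(7, -4) = 3)
Function('M')(v) = Mul(2, Pow(v, 2)) (Function('M')(v) = Mul(v, Mul(2, v)) = Mul(2, Pow(v, 2)))
Function('I')(k) = Add(-15, Mul(-10, Pow(k, 2))) (Function('I')(k) = Mul(-5, Add(3, Mul(2, Pow(k, 2)))) = Add(-15, Mul(-10, Pow(k, 2))))
Add(Function('I')(Add(-98, Mul(-1, 53))), Mul(-1, Add(Mul(Add(5, Mul(-2, -2)), Function('P')(0, 4)), -9))) = Add(Add(-15, Mul(-10, Pow(Add(-98, Mul(-1, 53)), 2))), Mul(-1, Add(Mul(Add(5, Mul(-2, -2)), 4), -9))) = Add(Add(-15, Mul(-10, Pow(Add(-98, -53), 2))), Mul(-1, Add(Mul(Add(5, 4), 4), -9))) = Add(Add(-15, Mul(-10, Pow(-151, 2))), Mul(-1, Add(Mul(9, 4), -9))) = Add(Add(-15, Mul(-10, 22801)), Mul(-1, Add(36, -9))) = Add(Add(-15, -228010), Mul(-1, 27)) = Add(-228025, -27) = -228052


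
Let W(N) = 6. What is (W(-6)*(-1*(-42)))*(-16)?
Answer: -4032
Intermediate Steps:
(W(-6)*(-1*(-42)))*(-16) = (6*(-1*(-42)))*(-16) = (6*42)*(-16) = 252*(-16) = -4032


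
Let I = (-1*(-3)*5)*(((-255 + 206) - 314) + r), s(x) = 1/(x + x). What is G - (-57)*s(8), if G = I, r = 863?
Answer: 120057/16 ≈ 7503.6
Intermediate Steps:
s(x) = 1/(2*x)
I = 7500 (I = (-1*(-3)*5)*(((-255 + 206) - 314) + 863) = (3*5)*((-49 - 314) + 863) = 15*(-363 + 863) = 15*500 = 7500)
G = 7500
G - (-57)*s(8) = 7500 - (-57)*(½)/8 = 7500 - (-57)*(½)*(⅛) = 7500 - (-57)/16 = 7500 - 1*(-57/16) = 7500 + 57/16 = 120057/16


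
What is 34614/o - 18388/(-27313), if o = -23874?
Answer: -84402845/108678427 ≈ -0.77663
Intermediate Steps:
34614/o - 18388/(-27313) = 34614/(-23874) - 18388/(-27313) = 34614*(-1/23874) - 18388*(-1/27313) = -5769/3979 + 18388/27313 = -84402845/108678427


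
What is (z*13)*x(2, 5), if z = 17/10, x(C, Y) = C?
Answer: 221/5 ≈ 44.200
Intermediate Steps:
z = 17/10 (z = 17*(⅒) = 17/10 ≈ 1.7000)
(z*13)*x(2, 5) = ((17/10)*13)*2 = (221/10)*2 = 221/5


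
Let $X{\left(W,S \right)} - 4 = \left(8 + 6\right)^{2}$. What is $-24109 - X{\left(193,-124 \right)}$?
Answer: $-24309$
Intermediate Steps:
$X{\left(W,S \right)} = 200$ ($X{\left(W,S \right)} = 4 + \left(8 + 6\right)^{2} = 4 + 14^{2} = 4 + 196 = 200$)
$-24109 - X{\left(193,-124 \right)} = -24109 - 200 = -24309$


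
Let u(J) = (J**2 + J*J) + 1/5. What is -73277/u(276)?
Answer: -366385/761761 ≈ -0.48097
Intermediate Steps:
u(J) = 1/5 + 2*J**2 (u(J) = (J**2 + J**2) + 1/5 = 2*J**2 + 1/5 = 1/5 + 2*J**2)
-73277/u(276) = -73277/(1/5 + 2*276**2) = -73277/(1/5 + 2*76176) = -73277/(1/5 + 152352) = -73277/761761/5 = -73277*5/761761 = -366385/761761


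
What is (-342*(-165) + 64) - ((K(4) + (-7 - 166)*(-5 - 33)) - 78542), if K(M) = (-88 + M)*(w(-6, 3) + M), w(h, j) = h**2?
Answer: 131822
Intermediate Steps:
K(M) = (-88 + M)*(36 + M) (K(M) = (-88 + M)*((-6)**2 + M) = (-88 + M)*(36 + M))
(-342*(-165) + 64) - ((K(4) + (-7 - 166)*(-5 - 33)) - 78542) = (-342*(-165) + 64) - (((-3168 + 4**2 - 52*4) + (-7 - 166)*(-5 - 33)) - 78542) = (56430 + 64) - (((-3168 + 16 - 208) - 173*(-38)) - 78542) = 56494 - ((-3360 + 6574) - 78542) = 56494 - (3214 - 78542) = 56494 - 1*(-75328) = 56494 + 75328 = 131822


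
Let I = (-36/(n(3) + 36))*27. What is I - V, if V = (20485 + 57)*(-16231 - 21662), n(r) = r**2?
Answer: 3891989922/5 ≈ 7.7840e+8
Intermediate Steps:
V = -778398006 (V = 20542*(-37893) = -778398006)
I = -108/5 (I = (-36/(3**2 + 36))*27 = (-36/(9 + 36))*27 = (-36/45)*27 = ((1/45)*(-36))*27 = -4/5*27 = -108/5 ≈ -21.600)
I - V = -108/5 - 1*(-778398006) = -108/5 + 778398006 = 3891989922/5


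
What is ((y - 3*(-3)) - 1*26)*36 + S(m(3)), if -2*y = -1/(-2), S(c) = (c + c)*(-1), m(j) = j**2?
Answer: -639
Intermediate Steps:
S(c) = -2*c (S(c) = (2*c)*(-1) = -2*c)
y = -1/4 (y = -(-1)/(2*(-2)) = -(-1)*(-1)/(2*2) = -1/2*1/2 = -1/4 ≈ -0.25000)
((y - 3*(-3)) - 1*26)*36 + S(m(3)) = ((-1/4 - 3*(-3)) - 1*26)*36 - 2*3**2 = ((-1/4 + 9) - 26)*36 - 2*9 = (35/4 - 26)*36 - 18 = -69/4*36 - 18 = -621 - 18 = -639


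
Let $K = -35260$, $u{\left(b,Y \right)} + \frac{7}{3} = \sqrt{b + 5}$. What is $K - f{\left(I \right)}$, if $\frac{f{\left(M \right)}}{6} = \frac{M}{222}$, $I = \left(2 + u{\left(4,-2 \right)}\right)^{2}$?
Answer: $- \frac{11741644}{333} \approx -35260.0$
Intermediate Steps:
$u{\left(b,Y \right)} = - \frac{7}{3} + \sqrt{5 + b}$ ($u{\left(b,Y \right)} = - \frac{7}{3} + \sqrt{b + 5} = - \frac{7}{3} + \sqrt{5 + b}$)
$I = \frac{64}{9}$ ($I = \left(2 - \left(\frac{7}{3} - \sqrt{5 + 4}\right)\right)^{2} = \left(2 - \left(\frac{7}{3} - \sqrt{9}\right)\right)^{2} = \left(2 + \left(- \frac{7}{3} + 3\right)\right)^{2} = \left(2 + \frac{2}{3}\right)^{2} = \left(\frac{8}{3}\right)^{2} = \frac{64}{9} \approx 7.1111$)
$f{\left(M \right)} = \frac{M}{37}$ ($f{\left(M \right)} = 6 \frac{M}{222} = \frac{M}{37}$)
$K - f{\left(I \right)} = -35260 - \frac{1}{37} \cdot \frac{64}{9} = -35260 - \frac{64}{333} = - \frac{11741644}{333}$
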